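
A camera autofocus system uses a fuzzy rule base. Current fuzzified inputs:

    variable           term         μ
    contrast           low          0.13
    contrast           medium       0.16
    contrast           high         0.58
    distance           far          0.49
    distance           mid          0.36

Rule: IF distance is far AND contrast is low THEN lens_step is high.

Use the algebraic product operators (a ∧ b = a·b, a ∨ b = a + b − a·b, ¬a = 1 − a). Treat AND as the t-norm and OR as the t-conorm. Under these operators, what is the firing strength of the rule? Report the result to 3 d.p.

0.064

firing strength: far=0.49, low=0.13; AND[a·b] → w = 0.0637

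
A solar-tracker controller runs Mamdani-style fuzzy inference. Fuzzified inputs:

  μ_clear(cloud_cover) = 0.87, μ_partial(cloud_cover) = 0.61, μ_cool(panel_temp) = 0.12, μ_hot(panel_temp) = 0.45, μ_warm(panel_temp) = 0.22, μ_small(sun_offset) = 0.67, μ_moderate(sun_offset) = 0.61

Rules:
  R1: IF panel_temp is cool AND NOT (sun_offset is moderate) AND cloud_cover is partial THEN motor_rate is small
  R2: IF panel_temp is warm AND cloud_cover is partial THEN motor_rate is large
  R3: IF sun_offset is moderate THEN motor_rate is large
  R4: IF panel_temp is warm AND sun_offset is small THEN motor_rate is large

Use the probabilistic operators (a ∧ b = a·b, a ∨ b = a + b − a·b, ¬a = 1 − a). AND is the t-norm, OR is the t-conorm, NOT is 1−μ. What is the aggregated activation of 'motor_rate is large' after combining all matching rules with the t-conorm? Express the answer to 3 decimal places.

R1: cool=0.12, ¬moderate=1−0.61=0.39, partial=0.61; AND[a·b] → w = 0.0285
R2: warm=0.22, partial=0.61; AND[a·b] → w = 0.1342
R3: moderate=0.61 → w = 0.6100
R4: warm=0.22, small=0.67; AND[a·b] → w = 0.1474
Rules with consequent 'large': {R2, R3, R4} → strengths 0.1342, 0.6100, 0.1474
Aggregate via t-conorm [a + b − a·b]: 0.7121

0.712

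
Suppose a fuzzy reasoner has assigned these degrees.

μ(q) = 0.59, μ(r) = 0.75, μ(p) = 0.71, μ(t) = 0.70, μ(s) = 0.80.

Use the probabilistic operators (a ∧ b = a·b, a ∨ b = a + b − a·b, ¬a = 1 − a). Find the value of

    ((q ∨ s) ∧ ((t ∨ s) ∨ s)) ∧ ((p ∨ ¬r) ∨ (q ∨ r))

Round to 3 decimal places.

0.887

q ∨ s = a + b − a·b on (0.5900, 0.8000) = 0.9180
t ∨ s = a + b − a·b on (0.7000, 0.8000) = 0.9400
(t ∨ s) ∨ s = a + b − a·b on (0.9400, 0.8000) = 0.9880
(q ∨ s) ∧ ((t ∨ s) ∨ s) = a·b on (0.9180, 0.9880) = 0.9070
¬r = 1 − 0.7500 = 0.2500
p ∨ ¬r = a + b − a·b on (0.7100, 0.2500) = 0.7825
q ∨ r = a + b − a·b on (0.5900, 0.7500) = 0.8975
(p ∨ ¬r) ∨ (q ∨ r) = a + b − a·b on (0.7825, 0.8975) = 0.9777
((q ∨ s) ∧ ((t ∨ s) ∨ s)) ∧ ((p ∨ ¬r) ∨ (q ∨ r)) = a·b on (0.9070, 0.9777) = 0.8868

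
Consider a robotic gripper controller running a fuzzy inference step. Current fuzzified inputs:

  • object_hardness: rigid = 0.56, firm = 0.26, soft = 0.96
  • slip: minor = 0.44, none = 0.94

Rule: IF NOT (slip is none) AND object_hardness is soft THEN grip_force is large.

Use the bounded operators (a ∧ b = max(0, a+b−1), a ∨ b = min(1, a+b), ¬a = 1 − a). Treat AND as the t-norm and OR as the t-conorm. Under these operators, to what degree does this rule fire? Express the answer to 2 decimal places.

firing strength: ¬none=1−0.94=0.06, soft=0.96; AND[max(0, a+b−1)] → w = 0.02

0.02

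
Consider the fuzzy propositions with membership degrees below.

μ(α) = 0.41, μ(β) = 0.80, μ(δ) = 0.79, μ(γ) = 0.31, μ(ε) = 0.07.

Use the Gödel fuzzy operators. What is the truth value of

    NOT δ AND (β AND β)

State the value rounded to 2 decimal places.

0.21

NOT δ = 1 − 0.79 = 0.21
β AND β = min(a, b) on (0.80, 0.80) = 0.80
NOT δ AND (β AND β) = min(a, b) on (0.21, 0.80) = 0.21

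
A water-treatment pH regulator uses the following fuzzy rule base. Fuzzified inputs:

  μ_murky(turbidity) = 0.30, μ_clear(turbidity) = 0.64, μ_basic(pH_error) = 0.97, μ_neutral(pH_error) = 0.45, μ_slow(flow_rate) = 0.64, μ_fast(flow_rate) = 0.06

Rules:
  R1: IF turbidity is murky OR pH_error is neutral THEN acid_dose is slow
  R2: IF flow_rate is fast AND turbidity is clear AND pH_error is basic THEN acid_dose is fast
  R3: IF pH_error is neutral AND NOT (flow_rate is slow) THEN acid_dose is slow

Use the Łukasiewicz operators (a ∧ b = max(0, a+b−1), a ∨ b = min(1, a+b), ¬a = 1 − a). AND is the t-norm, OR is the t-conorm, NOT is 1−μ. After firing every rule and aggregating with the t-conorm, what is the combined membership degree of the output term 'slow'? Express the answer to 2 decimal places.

0.75

R1: murky=0.30, neutral=0.45; OR[min(1, a+b)] → w = 0.75
R2: fast=0.06, clear=0.64, basic=0.97; AND[max(0, a+b−1)] → w = 0.00
R3: neutral=0.45, ¬slow=1−0.64=0.36; AND[max(0, a+b−1)] → w = 0.00
Rules with consequent 'slow': {R1, R3} → strengths 0.75, 0.00
Aggregate via t-conorm [min(1, a+b)]: 0.75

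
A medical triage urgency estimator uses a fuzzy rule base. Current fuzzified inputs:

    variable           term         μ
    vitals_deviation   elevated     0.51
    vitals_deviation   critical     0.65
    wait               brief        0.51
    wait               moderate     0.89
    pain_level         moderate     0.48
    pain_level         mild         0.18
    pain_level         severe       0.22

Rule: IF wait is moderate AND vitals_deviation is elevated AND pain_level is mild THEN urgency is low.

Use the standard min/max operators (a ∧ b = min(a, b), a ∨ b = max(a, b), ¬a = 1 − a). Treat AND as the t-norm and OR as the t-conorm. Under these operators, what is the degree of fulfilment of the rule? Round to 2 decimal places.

0.18

firing strength: moderate=0.89, elevated=0.51, mild=0.18; AND[min(a, b)] → w = 0.18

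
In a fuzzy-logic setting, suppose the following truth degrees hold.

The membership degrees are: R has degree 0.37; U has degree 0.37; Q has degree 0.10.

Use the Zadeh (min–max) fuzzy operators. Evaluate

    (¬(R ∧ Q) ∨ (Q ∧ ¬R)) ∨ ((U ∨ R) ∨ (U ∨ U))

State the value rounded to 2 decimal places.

0.90

R ∧ Q = min(a, b) on (0.37, 0.10) = 0.10
¬(R ∧ Q) = 1 − 0.10 = 0.90
¬R = 1 − 0.37 = 0.63
Q ∧ ¬R = min(a, b) on (0.10, 0.63) = 0.10
¬(R ∧ Q) ∨ (Q ∧ ¬R) = max(a, b) on (0.90, 0.10) = 0.90
U ∨ R = max(a, b) on (0.37, 0.37) = 0.37
U ∨ U = max(a, b) on (0.37, 0.37) = 0.37
(U ∨ R) ∨ (U ∨ U) = max(a, b) on (0.37, 0.37) = 0.37
(¬(R ∧ Q) ∨ (Q ∧ ¬R)) ∨ ((U ∨ R) ∨ (U ∨ U)) = max(a, b) on (0.90, 0.37) = 0.90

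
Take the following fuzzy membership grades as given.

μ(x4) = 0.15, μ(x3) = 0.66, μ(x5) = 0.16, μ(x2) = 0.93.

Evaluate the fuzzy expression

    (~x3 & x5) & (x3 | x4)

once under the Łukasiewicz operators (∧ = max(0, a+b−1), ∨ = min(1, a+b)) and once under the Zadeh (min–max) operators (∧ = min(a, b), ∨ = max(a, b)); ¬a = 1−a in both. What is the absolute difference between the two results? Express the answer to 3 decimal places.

Under Łukasiewicz:
  ~x3 = 1 − 0.66 = 0.34
  ~x3 & x5 = max(0, a+b−1) on (0.34, 0.16) = 0.00
  x3 | x4 = min(1, a+b) on (0.66, 0.15) = 0.81
  (~x3 & x5) & (x3 | x4) = max(0, a+b−1) on (0.00, 0.81) = 0.00
  → value = 0.0000
Under Zadeh (min–max):
  ~x3 = 1 − 0.66 = 0.34
  ~x3 & x5 = min(a, b) on (0.34, 0.16) = 0.16
  x3 | x4 = max(a, b) on (0.66, 0.15) = 0.66
  (~x3 & x5) & (x3 | x4) = min(a, b) on (0.16, 0.66) = 0.16
  → value = 0.1600
|0.0000 − 0.1600| = 0.160

0.160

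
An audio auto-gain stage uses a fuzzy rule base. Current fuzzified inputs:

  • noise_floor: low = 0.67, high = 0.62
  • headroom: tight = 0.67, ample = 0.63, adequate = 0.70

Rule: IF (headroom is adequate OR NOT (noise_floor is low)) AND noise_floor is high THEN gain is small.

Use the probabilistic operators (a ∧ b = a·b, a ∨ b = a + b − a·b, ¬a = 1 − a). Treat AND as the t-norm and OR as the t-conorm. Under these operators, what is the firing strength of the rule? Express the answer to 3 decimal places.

firing strength: (adequate=0.70 OR ¬low=1−0.67=0.33) = 0.7990; AND[a·b] with high=0.62 → w = 0.4954

0.495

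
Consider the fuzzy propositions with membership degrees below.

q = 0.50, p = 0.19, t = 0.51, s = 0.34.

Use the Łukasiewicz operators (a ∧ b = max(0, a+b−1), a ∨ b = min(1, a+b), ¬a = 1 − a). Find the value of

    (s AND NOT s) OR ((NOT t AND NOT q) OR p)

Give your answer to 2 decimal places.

0.19

NOT s = 1 − 0.34 = 0.66
s AND NOT s = max(0, a+b−1) on (0.34, 0.66) = 0.00
NOT t = 1 − 0.51 = 0.49
NOT q = 1 − 0.50 = 0.50
NOT t AND NOT q = max(0, a+b−1) on (0.49, 0.50) = 0.00
(NOT t AND NOT q) OR p = min(1, a+b) on (0.00, 0.19) = 0.19
(s AND NOT s) OR ((NOT t AND NOT q) OR p) = min(1, a+b) on (0.00, 0.19) = 0.19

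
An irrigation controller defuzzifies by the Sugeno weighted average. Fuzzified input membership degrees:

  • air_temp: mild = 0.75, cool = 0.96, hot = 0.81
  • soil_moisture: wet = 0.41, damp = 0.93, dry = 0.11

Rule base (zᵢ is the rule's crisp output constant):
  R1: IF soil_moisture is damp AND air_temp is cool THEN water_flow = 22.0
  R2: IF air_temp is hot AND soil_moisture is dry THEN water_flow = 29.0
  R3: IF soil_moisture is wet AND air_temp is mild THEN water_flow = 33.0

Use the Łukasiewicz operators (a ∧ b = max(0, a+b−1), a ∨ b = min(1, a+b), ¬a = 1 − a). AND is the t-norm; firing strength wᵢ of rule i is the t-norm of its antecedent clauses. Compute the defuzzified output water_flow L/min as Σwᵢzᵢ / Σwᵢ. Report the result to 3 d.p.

R1 (z=22.0): damp=0.93, cool=0.96; AND[max(0, a+b−1)] → w = 0.89
R2 (z=29.0): hot=0.81, dry=0.11; AND[max(0, a+b−1)] → w = 0.00
R3 (z=33.0): wet=0.41, mild=0.75; AND[max(0, a+b−1)] → w = 0.16
Weighted average = (0.89·22.0 + 0.00·29.0 + 0.16·33.0) / (0.89 + 0.00 + 0.16)
  = 24.8600 / 1.0500 = 23.676

23.676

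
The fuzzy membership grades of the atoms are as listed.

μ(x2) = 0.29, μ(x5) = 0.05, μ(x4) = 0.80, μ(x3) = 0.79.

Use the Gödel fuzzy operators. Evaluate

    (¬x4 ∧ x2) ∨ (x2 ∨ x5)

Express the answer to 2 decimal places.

¬x4 = 1 − 0.80 = 0.20
¬x4 ∧ x2 = min(a, b) on (0.20, 0.29) = 0.20
x2 ∨ x5 = max(a, b) on (0.29, 0.05) = 0.29
(¬x4 ∧ x2) ∨ (x2 ∨ x5) = max(a, b) on (0.20, 0.29) = 0.29

0.29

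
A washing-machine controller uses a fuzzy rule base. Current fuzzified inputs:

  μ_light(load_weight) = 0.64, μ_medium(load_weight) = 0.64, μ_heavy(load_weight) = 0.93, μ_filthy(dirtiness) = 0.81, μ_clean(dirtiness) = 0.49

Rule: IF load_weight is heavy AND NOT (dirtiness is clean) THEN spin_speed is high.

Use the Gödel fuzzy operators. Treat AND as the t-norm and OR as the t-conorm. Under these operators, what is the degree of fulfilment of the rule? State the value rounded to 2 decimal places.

firing strength: heavy=0.93, ¬clean=1−0.49=0.51; AND[min(a, b)] → w = 0.51

0.51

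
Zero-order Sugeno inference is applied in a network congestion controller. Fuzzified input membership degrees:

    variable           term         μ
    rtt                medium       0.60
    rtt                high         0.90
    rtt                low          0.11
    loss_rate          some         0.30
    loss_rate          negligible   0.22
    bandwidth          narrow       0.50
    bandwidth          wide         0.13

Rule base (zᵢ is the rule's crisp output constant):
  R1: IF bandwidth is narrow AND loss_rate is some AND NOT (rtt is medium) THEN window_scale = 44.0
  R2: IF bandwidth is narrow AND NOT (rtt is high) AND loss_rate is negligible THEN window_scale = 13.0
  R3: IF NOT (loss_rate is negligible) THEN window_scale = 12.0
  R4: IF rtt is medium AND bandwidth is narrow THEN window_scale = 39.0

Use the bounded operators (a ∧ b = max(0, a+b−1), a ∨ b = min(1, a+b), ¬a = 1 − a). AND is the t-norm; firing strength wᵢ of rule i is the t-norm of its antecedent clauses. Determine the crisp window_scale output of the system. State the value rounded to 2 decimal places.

15.07

R1 (z=44.0): narrow=0.50, some=0.30, ¬medium=1−0.60=0.40; AND[max(0, a+b−1)] → w = 0.00
R2 (z=13.0): narrow=0.50, ¬high=1−0.90=0.10, negligible=0.22; AND[max(0, a+b−1)] → w = 0.00
R3 (z=12.0): ¬negligible=1−0.22=0.78 → w = 0.78
R4 (z=39.0): medium=0.60, narrow=0.50; AND[max(0, a+b−1)] → w = 0.10
Weighted average = (0.00·44.0 + 0.00·13.0 + 0.78·12.0 + 0.10·39.0) / (0.00 + 0.00 + 0.78 + 0.10)
  = 13.2600 / 0.8800 = 15.07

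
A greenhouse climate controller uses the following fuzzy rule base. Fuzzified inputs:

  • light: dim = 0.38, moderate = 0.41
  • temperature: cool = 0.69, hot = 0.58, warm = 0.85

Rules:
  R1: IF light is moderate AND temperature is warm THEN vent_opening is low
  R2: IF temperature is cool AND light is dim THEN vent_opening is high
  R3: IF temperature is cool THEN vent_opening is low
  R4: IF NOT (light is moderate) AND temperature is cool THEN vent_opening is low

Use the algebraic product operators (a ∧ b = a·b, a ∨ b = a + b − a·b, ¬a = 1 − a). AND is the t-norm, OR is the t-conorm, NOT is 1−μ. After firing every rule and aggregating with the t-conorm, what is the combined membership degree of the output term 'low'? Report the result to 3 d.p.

0.880

R1: moderate=0.41, warm=0.85; AND[a·b] → w = 0.3485
R2: cool=0.69, dim=0.38; AND[a·b] → w = 0.2622
R3: cool=0.69 → w = 0.6900
R4: ¬moderate=1−0.41=0.59, cool=0.69; AND[a·b] → w = 0.4071
Rules with consequent 'low': {R1, R3, R4} → strengths 0.3485, 0.6900, 0.4071
Aggregate via t-conorm [a + b − a·b]: 0.8803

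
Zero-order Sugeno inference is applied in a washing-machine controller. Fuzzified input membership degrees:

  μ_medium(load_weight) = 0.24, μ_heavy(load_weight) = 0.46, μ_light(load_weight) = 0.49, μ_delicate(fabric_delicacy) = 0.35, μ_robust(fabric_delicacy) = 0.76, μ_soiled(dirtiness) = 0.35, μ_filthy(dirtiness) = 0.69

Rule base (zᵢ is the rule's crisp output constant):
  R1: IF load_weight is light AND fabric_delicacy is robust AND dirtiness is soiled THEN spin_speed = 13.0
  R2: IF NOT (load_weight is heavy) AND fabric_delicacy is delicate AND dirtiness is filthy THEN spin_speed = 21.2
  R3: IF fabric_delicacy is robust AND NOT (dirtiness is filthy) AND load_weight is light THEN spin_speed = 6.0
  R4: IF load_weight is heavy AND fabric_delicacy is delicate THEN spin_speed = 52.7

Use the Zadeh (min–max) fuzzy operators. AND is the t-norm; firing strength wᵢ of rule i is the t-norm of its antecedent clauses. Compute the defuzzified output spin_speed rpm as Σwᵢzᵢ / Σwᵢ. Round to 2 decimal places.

23.73

R1 (z=13.0): light=0.49, robust=0.76, soiled=0.35; AND[min(a, b)] → w = 0.35
R2 (z=21.2): ¬heavy=1−0.46=0.54, delicate=0.35, filthy=0.69; AND[min(a, b)] → w = 0.35
R3 (z=6.0): robust=0.76, ¬filthy=1−0.69=0.31, light=0.49; AND[min(a, b)] → w = 0.31
R4 (z=52.7): heavy=0.46, delicate=0.35; AND[min(a, b)] → w = 0.35
Weighted average = (0.35·13.0 + 0.35·21.2 + 0.31·6.0 + 0.35·52.7) / (0.35 + 0.35 + 0.31 + 0.35)
  = 32.2750 / 1.3600 = 23.73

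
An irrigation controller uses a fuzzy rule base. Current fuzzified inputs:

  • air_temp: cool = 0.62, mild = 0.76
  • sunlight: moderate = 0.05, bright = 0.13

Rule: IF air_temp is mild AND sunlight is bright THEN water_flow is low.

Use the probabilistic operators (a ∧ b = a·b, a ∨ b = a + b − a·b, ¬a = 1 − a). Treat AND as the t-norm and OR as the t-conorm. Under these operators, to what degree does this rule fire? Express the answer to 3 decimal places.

firing strength: mild=0.76, bright=0.13; AND[a·b] → w = 0.0988

0.099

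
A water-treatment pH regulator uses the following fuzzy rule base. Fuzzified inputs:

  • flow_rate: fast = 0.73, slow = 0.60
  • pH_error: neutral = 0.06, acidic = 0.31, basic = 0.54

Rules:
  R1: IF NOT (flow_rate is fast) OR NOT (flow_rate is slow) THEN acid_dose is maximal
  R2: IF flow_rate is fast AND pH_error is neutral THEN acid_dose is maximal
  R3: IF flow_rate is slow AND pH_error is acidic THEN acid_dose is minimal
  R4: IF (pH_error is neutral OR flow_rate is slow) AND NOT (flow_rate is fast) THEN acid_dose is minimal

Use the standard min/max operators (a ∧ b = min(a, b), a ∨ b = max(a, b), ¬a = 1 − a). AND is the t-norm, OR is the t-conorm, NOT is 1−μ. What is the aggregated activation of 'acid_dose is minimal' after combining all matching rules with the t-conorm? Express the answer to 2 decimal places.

R1: ¬fast=1−0.73=0.27, ¬slow=1−0.60=0.40; OR[max(a, b)] → w = 0.40
R2: fast=0.73, neutral=0.06; AND[min(a, b)] → w = 0.06
R3: slow=0.60, acidic=0.31; AND[min(a, b)] → w = 0.31
R4: (neutral=0.06 OR slow=0.60) = 0.60; AND[min(a, b)] with ¬fast=1−0.73=0.27 → w = 0.27
Rules with consequent 'minimal': {R3, R4} → strengths 0.31, 0.27
Aggregate via t-conorm [max(a, b)]: 0.31

0.31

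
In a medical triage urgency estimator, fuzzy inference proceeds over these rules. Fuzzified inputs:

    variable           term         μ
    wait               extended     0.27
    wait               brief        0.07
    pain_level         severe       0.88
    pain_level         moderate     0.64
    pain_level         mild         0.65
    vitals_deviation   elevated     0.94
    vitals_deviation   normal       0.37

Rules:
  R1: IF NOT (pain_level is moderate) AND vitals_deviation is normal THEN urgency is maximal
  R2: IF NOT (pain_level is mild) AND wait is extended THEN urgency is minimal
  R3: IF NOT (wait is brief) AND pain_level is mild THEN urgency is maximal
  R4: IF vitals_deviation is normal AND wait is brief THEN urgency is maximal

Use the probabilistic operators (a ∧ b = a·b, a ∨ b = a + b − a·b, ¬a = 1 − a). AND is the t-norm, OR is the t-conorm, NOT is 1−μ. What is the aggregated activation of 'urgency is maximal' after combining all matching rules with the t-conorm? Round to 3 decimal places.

R1: ¬moderate=1−0.64=0.36, normal=0.37; AND[a·b] → w = 0.1332
R2: ¬mild=1−0.65=0.35, extended=0.27; AND[a·b] → w = 0.0945
R3: ¬brief=1−0.07=0.93, mild=0.65; AND[a·b] → w = 0.6045
R4: normal=0.37, brief=0.07; AND[a·b] → w = 0.0259
Rules with consequent 'maximal': {R1, R3, R4} → strengths 0.1332, 0.6045, 0.0259
Aggregate via t-conorm [a + b − a·b]: 0.6661

0.666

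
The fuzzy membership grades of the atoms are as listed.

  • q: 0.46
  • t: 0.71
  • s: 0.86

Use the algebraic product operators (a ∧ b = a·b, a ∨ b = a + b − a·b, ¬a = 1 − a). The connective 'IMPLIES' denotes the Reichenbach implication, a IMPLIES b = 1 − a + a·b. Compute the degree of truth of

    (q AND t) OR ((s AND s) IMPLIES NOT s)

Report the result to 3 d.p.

q AND t = a·b on (0.4600, 0.7100) = 0.3266
s AND s = a·b on (0.8600, 0.8600) = 0.7396
NOT s = 1 − 0.8600 = 0.1400
(s AND s) IMPLIES NOT s  [Reichenbach: 1 − a + a·b] with a=0.7396, b=0.1400 → 0.3639
(q AND t) OR ((s AND s) IMPLIES NOT s) = a + b − a·b on (0.3266, 0.3639) = 0.5717

0.572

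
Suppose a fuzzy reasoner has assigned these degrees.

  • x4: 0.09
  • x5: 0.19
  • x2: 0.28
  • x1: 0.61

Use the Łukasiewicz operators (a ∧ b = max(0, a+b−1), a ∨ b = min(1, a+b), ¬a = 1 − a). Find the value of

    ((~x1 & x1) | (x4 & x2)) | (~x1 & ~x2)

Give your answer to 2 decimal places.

0.11

~x1 = 1 − 0.61 = 0.39
~x1 & x1 = max(0, a+b−1) on (0.39, 0.61) = 0.00
x4 & x2 = max(0, a+b−1) on (0.09, 0.28) = 0.00
(~x1 & x1) | (x4 & x2) = min(1, a+b) on (0.00, 0.00) = 0.00
~x1 = 1 − 0.61 = 0.39
~x2 = 1 − 0.28 = 0.72
~x1 & ~x2 = max(0, a+b−1) on (0.39, 0.72) = 0.11
((~x1 & x1) | (x4 & x2)) | (~x1 & ~x2) = min(1, a+b) on (0.00, 0.11) = 0.11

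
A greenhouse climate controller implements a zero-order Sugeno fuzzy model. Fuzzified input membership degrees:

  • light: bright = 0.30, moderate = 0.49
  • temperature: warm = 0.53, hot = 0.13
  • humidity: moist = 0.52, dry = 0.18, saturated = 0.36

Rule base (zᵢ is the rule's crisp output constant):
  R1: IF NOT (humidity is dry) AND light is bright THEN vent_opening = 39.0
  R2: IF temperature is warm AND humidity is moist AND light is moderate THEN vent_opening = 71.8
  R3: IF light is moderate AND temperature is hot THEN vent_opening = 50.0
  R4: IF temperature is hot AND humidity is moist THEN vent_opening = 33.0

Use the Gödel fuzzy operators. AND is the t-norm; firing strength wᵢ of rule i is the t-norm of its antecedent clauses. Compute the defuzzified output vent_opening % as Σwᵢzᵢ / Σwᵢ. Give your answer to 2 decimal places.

54.93

R1 (z=39.0): ¬dry=1−0.18=0.82, bright=0.30; AND[min(a, b)] → w = 0.30
R2 (z=71.8): warm=0.53, moist=0.52, moderate=0.49; AND[min(a, b)] → w = 0.49
R3 (z=50.0): moderate=0.49, hot=0.13; AND[min(a, b)] → w = 0.13
R4 (z=33.0): hot=0.13, moist=0.52; AND[min(a, b)] → w = 0.13
Weighted average = (0.30·39.0 + 0.49·71.8 + 0.13·50.0 + 0.13·33.0) / (0.30 + 0.49 + 0.13 + 0.13)
  = 57.6720 / 1.0500 = 54.93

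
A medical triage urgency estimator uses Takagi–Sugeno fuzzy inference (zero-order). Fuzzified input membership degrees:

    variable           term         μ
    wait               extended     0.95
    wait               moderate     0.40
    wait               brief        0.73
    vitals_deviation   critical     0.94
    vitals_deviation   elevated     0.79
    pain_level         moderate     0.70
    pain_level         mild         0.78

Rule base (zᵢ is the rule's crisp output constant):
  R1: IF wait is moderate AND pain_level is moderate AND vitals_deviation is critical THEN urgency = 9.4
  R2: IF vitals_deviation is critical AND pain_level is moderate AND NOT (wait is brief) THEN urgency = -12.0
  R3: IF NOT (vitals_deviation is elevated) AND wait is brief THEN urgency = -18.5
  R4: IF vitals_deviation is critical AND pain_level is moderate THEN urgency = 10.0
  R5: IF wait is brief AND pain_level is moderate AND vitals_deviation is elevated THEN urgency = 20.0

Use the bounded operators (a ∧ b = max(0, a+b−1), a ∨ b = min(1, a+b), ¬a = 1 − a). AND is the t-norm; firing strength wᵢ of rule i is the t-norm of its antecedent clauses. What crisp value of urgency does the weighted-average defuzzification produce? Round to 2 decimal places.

12.42

R1 (z=9.4): moderate=0.40, moderate=0.70, critical=0.94; AND[max(0, a+b−1)] → w = 0.04
R2 (z=-12.0): critical=0.94, moderate=0.70, ¬brief=1−0.73=0.27; AND[max(0, a+b−1)] → w = 0.00
R3 (z=-18.5): ¬elevated=1−0.79=0.21, brief=0.73; AND[max(0, a+b−1)] → w = 0.00
R4 (z=10.0): critical=0.94, moderate=0.70; AND[max(0, a+b−1)] → w = 0.64
R5 (z=20.0): brief=0.73, moderate=0.70, elevated=0.79; AND[max(0, a+b−1)] → w = 0.22
Weighted average = (0.04·9.4 + 0.00·-12.0 + 0.00·-18.5 + 0.64·10.0 + 0.22·20.0) / (0.04 + 0.00 + 0.00 + 0.64 + 0.22)
  = 11.1760 / 0.9000 = 12.42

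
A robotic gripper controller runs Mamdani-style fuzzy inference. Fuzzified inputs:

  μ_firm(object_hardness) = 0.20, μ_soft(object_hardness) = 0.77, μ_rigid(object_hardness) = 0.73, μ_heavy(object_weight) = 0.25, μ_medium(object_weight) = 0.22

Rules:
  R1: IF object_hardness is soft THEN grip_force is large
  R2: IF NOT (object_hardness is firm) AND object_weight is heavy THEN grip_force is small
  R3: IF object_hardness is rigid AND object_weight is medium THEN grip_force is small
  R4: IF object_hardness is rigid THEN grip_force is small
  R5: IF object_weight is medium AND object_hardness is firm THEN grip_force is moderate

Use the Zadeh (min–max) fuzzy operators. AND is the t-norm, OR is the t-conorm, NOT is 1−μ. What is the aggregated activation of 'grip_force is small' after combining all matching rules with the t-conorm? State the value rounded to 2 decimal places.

0.73

R1: soft=0.77 → w = 0.77
R2: ¬firm=1−0.20=0.80, heavy=0.25; AND[min(a, b)] → w = 0.25
R3: rigid=0.73, medium=0.22; AND[min(a, b)] → w = 0.22
R4: rigid=0.73 → w = 0.73
R5: medium=0.22, firm=0.20; AND[min(a, b)] → w = 0.20
Rules with consequent 'small': {R2, R3, R4} → strengths 0.25, 0.22, 0.73
Aggregate via t-conorm [max(a, b)]: 0.73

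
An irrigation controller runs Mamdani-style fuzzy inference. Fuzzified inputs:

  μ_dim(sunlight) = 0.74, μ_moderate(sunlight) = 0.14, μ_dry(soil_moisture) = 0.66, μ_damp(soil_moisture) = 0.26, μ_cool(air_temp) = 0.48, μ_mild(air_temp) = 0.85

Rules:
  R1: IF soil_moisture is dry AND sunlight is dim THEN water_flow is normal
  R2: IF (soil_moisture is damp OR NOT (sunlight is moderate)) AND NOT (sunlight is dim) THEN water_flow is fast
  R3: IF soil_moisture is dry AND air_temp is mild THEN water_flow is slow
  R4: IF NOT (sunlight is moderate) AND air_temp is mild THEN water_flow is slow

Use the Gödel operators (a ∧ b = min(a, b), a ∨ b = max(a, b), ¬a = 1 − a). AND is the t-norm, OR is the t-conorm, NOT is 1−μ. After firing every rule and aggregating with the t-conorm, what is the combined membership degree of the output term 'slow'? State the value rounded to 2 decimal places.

0.85

R1: dry=0.66, dim=0.74; AND[min(a, b)] → w = 0.66
R2: (damp=0.26 OR ¬moderate=1−0.14=0.86) = 0.86; AND[min(a, b)] with ¬dim=1−0.74=0.26 → w = 0.26
R3: dry=0.66, mild=0.85; AND[min(a, b)] → w = 0.66
R4: ¬moderate=1−0.14=0.86, mild=0.85; AND[min(a, b)] → w = 0.85
Rules with consequent 'slow': {R3, R4} → strengths 0.66, 0.85
Aggregate via t-conorm [max(a, b)]: 0.85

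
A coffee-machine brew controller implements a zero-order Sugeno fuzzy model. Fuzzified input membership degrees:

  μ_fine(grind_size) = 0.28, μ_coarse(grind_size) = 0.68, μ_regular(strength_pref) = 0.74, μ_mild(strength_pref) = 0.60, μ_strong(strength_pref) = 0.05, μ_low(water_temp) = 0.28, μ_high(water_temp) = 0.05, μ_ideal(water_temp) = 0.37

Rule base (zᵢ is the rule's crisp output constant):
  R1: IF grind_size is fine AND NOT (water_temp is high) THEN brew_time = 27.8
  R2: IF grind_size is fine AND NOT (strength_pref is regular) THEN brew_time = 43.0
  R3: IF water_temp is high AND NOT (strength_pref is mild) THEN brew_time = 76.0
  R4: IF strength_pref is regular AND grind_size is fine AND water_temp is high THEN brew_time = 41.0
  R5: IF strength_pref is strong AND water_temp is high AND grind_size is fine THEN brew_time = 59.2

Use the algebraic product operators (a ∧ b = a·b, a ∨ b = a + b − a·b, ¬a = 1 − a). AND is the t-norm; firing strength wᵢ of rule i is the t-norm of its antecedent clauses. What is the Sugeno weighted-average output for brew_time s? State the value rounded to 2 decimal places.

33.83

R1 (z=27.8): fine=0.28, ¬high=1−0.05=0.95; AND[a·b] → w = 0.2660
R2 (z=43.0): fine=0.28, ¬regular=1−0.74=0.26; AND[a·b] → w = 0.0728
R3 (z=76.0): high=0.05, ¬mild=1−0.60=0.40; AND[a·b] → w = 0.0200
R4 (z=41.0): regular=0.74, fine=0.28, high=0.05; AND[a·b] → w = 0.0104
R5 (z=59.2): strong=0.05, high=0.05, fine=0.28; AND[a·b] → w = 0.0007
Weighted average = (0.2660·27.8 + 0.0728·43.0 + 0.0200·76.0 + 0.0104·41.0 + 0.0007·59.2) / (0.2660 + 0.0728 + 0.0200 + 0.0104 + 0.0007)
  = 12.5114 / 0.3699 = 33.83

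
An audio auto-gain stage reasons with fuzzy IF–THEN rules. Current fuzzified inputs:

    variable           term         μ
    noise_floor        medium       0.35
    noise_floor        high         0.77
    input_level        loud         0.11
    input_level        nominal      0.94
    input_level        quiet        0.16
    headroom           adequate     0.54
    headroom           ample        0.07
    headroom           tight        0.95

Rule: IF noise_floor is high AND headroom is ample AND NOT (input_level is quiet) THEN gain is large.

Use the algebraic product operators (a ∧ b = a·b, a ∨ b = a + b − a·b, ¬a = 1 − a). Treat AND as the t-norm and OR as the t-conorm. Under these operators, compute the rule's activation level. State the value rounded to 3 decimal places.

0.045

firing strength: high=0.77, ample=0.07, ¬quiet=1−0.16=0.84; AND[a·b] → w = 0.0453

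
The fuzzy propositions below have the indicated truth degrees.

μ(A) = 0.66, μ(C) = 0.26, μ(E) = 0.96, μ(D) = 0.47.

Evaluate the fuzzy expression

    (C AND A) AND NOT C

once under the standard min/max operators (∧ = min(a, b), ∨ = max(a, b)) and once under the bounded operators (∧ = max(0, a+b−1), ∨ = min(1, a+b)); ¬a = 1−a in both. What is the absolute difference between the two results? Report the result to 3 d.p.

Under standard min/max:
  C AND A = min(a, b) on (0.26, 0.66) = 0.26
  NOT C = 1 − 0.26 = 0.74
  (C AND A) AND NOT C = min(a, b) on (0.26, 0.74) = 0.26
  → value = 0.2600
Under bounded:
  C AND A = max(0, a+b−1) on (0.26, 0.66) = 0.00
  NOT C = 1 − 0.26 = 0.74
  (C AND A) AND NOT C = max(0, a+b−1) on (0.00, 0.74) = 0.00
  → value = 0.0000
|0.2600 − 0.0000| = 0.260

0.260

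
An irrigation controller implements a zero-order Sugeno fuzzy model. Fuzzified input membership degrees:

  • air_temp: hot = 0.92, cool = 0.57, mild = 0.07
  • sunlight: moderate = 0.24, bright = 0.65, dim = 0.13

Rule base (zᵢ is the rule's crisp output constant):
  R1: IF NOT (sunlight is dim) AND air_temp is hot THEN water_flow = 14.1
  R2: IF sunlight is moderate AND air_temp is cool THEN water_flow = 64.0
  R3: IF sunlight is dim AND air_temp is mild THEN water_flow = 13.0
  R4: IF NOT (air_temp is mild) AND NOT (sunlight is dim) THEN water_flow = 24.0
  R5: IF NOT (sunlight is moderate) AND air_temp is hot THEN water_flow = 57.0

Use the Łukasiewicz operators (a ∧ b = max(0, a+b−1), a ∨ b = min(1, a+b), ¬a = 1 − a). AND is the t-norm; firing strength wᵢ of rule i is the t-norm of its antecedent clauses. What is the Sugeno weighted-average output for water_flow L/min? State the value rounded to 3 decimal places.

30.440

R1 (z=14.1): ¬dim=1−0.13=0.87, hot=0.92; AND[max(0, a+b−1)] → w = 0.79
R2 (z=64.0): moderate=0.24, cool=0.57; AND[max(0, a+b−1)] → w = 0.00
R3 (z=13.0): dim=0.13, mild=0.07; AND[max(0, a+b−1)] → w = 0.00
R4 (z=24.0): ¬mild=1−0.07=0.93, ¬dim=1−0.13=0.87; AND[max(0, a+b−1)] → w = 0.80
R5 (z=57.0): ¬moderate=1−0.24=0.76, hot=0.92; AND[max(0, a+b−1)] → w = 0.68
Weighted average = (0.79·14.1 + 0.00·64.0 + 0.00·13.0 + 0.80·24.0 + 0.68·57.0) / (0.79 + 0.00 + 0.00 + 0.80 + 0.68)
  = 69.0990 / 2.2700 = 30.440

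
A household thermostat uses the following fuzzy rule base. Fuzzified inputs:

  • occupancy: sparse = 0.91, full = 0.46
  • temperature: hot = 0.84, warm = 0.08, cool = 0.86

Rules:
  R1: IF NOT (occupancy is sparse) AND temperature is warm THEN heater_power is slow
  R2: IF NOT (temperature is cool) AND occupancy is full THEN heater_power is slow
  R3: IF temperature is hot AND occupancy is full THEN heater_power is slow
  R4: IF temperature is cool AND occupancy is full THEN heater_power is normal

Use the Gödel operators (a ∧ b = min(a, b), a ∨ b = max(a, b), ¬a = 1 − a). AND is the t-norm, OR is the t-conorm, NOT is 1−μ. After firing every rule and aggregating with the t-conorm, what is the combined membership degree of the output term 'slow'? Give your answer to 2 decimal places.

0.46

R1: ¬sparse=1−0.91=0.09, warm=0.08; AND[min(a, b)] → w = 0.08
R2: ¬cool=1−0.86=0.14, full=0.46; AND[min(a, b)] → w = 0.14
R3: hot=0.84, full=0.46; AND[min(a, b)] → w = 0.46
R4: cool=0.86, full=0.46; AND[min(a, b)] → w = 0.46
Rules with consequent 'slow': {R1, R2, R3} → strengths 0.08, 0.14, 0.46
Aggregate via t-conorm [max(a, b)]: 0.46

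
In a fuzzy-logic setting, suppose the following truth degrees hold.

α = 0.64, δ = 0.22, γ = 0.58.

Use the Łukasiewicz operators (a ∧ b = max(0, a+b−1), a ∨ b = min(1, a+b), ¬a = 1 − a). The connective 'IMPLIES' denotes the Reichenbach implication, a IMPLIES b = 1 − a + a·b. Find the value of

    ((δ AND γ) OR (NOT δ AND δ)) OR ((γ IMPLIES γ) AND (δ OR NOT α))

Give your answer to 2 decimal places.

δ AND γ = max(0, a+b−1) on (0.22, 0.58) = 0.00
NOT δ = 1 − 0.22 = 0.78
NOT δ AND δ = max(0, a+b−1) on (0.78, 0.22) = 0.00
(δ AND γ) OR (NOT δ AND δ) = min(1, a+b) on (0.00, 0.00) = 0.00
γ IMPLIES γ  [Reichenbach: 1 − a + a·b] with a=0.58, b=0.58 → 0.76
NOT α = 1 − 0.64 = 0.36
δ OR NOT α = min(1, a+b) on (0.22, 0.36) = 0.58
(γ IMPLIES γ) AND (δ OR NOT α) = max(0, a+b−1) on (0.76, 0.58) = 0.34
((δ AND γ) OR (NOT δ AND δ)) OR ((γ IMPLIES γ) AND (δ OR NOT α)) = min(1, a+b) on (0.00, 0.34) = 0.34

0.34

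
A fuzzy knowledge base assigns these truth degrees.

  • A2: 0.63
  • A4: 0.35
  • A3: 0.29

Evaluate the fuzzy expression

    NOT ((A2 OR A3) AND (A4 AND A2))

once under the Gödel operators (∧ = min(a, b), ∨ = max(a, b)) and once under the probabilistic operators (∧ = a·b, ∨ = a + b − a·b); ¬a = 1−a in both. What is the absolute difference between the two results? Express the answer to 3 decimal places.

0.187

Under Gödel:
  A2 OR A3 = max(a, b) on (0.63, 0.29) = 0.63
  A4 AND A2 = min(a, b) on (0.35, 0.63) = 0.35
  (A2 OR A3) AND (A4 AND A2) = min(a, b) on (0.63, 0.35) = 0.35
  NOT ((A2 OR A3) AND (A4 AND A2)) = 1 − 0.35 = 0.65
  → value = 0.6500
Under probabilistic:
  A2 OR A3 = a + b − a·b on (0.6300, 0.2900) = 0.7373
  A4 AND A2 = a·b on (0.3500, 0.6300) = 0.2205
  (A2 OR A3) AND (A4 AND A2) = a·b on (0.7373, 0.2205) = 0.1626
  NOT ((A2 OR A3) AND (A4 AND A2)) = 1 − 0.1626 = 0.8374
  → value = 0.8374
|0.6500 − 0.8374| = 0.187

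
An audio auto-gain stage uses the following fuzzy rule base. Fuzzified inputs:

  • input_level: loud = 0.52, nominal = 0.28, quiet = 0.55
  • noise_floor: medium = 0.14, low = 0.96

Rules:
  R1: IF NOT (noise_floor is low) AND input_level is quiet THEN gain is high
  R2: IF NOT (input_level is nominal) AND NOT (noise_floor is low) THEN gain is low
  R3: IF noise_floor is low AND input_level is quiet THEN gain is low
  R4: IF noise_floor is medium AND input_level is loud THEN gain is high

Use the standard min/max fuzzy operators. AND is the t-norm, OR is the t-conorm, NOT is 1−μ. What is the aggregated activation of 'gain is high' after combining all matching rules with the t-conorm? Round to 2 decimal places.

R1: ¬low=1−0.96=0.04, quiet=0.55; AND[min(a, b)] → w = 0.04
R2: ¬nominal=1−0.28=0.72, ¬low=1−0.96=0.04; AND[min(a, b)] → w = 0.04
R3: low=0.96, quiet=0.55; AND[min(a, b)] → w = 0.55
R4: medium=0.14, loud=0.52; AND[min(a, b)] → w = 0.14
Rules with consequent 'high': {R1, R4} → strengths 0.04, 0.14
Aggregate via t-conorm [max(a, b)]: 0.14

0.14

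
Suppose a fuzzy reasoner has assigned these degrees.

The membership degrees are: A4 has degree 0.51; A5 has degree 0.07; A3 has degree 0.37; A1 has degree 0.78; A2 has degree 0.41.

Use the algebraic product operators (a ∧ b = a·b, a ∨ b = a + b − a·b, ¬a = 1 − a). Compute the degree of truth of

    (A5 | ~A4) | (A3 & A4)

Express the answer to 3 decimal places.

~A4 = 1 − 0.5100 = 0.4900
A5 | ~A4 = a + b − a·b on (0.0700, 0.4900) = 0.5257
A3 & A4 = a·b on (0.3700, 0.5100) = 0.1887
(A5 | ~A4) | (A3 & A4) = a + b − a·b on (0.5257, 0.1887) = 0.6152

0.615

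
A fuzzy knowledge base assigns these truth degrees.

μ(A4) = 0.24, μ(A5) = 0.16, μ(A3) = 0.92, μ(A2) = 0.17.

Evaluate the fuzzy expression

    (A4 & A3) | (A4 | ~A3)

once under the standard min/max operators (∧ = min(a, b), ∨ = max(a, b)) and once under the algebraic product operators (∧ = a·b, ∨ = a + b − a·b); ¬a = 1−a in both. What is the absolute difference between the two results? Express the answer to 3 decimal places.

Under standard min/max:
  A4 & A3 = min(a, b) on (0.24, 0.92) = 0.24
  ~A3 = 1 − 0.92 = 0.08
  A4 | ~A3 = max(a, b) on (0.24, 0.08) = 0.24
  (A4 & A3) | (A4 | ~A3) = max(a, b) on (0.24, 0.24) = 0.24
  → value = 0.2400
Under algebraic product:
  A4 & A3 = a·b on (0.2400, 0.9200) = 0.2208
  ~A3 = 1 − 0.9200 = 0.0800
  A4 | ~A3 = a + b − a·b on (0.2400, 0.0800) = 0.3008
  (A4 & A3) | (A4 | ~A3) = a + b − a·b on (0.2208, 0.3008) = 0.4552
  → value = 0.4552
|0.2400 − 0.4552| = 0.215

0.215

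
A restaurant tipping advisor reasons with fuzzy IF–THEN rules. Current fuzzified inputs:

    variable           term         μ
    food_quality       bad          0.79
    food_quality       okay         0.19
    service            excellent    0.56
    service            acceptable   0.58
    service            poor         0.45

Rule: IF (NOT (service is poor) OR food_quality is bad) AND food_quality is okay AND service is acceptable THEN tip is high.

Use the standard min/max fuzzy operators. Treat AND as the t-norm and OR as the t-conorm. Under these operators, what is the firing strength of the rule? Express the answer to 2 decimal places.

firing strength: (¬poor=1−0.45=0.55 OR bad=0.79) = 0.79; AND[min(a, b)] with okay=0.19, acceptable=0.58 → w = 0.19

0.19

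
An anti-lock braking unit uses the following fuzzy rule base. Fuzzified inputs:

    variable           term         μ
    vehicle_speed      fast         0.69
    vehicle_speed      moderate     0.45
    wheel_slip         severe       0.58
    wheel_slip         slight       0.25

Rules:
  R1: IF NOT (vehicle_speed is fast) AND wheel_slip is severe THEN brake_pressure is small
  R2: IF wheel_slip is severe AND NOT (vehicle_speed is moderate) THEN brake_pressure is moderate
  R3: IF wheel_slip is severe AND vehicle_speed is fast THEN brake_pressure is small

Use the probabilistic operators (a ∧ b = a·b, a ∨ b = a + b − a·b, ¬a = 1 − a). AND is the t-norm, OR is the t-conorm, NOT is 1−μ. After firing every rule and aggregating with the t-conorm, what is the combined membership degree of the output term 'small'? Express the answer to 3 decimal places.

R1: ¬fast=1−0.69=0.31, severe=0.58; AND[a·b] → w = 0.1798
R2: severe=0.58, ¬moderate=1−0.45=0.55; AND[a·b] → w = 0.3190
R3: severe=0.58, fast=0.69; AND[a·b] → w = 0.4002
Rules with consequent 'small': {R1, R3} → strengths 0.1798, 0.4002
Aggregate via t-conorm [a + b − a·b]: 0.5080

0.508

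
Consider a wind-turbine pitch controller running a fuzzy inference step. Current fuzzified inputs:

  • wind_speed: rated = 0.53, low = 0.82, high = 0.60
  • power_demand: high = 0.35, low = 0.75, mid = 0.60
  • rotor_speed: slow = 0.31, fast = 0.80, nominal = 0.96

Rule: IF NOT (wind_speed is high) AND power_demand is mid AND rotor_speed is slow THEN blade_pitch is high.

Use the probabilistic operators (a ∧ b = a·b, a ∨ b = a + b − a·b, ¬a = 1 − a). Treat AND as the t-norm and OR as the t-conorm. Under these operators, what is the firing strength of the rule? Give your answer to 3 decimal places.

firing strength: ¬high=1−0.60=0.40, mid=0.60, slow=0.31; AND[a·b] → w = 0.0744

0.074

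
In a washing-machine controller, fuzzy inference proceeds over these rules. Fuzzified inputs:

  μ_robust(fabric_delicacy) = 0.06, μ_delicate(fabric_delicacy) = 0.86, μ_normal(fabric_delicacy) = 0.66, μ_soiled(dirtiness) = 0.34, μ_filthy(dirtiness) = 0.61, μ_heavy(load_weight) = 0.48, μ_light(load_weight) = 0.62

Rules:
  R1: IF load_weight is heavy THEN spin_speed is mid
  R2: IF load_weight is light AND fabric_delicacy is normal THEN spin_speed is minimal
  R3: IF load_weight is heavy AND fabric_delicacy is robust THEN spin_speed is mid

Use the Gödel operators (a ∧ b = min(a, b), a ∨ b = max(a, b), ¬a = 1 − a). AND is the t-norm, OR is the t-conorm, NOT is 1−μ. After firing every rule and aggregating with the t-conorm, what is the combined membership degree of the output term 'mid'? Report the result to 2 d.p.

0.48

R1: heavy=0.48 → w = 0.48
R2: light=0.62, normal=0.66; AND[min(a, b)] → w = 0.62
R3: heavy=0.48, robust=0.06; AND[min(a, b)] → w = 0.06
Rules with consequent 'mid': {R1, R3} → strengths 0.48, 0.06
Aggregate via t-conorm [max(a, b)]: 0.48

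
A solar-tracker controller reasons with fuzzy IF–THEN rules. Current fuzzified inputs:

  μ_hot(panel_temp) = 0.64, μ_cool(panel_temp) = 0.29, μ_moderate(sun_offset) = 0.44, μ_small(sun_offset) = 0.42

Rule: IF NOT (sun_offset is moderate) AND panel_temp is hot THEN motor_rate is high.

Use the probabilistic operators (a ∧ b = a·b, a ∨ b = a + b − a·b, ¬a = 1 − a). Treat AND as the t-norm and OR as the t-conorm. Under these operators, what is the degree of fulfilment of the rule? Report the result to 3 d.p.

firing strength: ¬moderate=1−0.44=0.56, hot=0.64; AND[a·b] → w = 0.3584

0.358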